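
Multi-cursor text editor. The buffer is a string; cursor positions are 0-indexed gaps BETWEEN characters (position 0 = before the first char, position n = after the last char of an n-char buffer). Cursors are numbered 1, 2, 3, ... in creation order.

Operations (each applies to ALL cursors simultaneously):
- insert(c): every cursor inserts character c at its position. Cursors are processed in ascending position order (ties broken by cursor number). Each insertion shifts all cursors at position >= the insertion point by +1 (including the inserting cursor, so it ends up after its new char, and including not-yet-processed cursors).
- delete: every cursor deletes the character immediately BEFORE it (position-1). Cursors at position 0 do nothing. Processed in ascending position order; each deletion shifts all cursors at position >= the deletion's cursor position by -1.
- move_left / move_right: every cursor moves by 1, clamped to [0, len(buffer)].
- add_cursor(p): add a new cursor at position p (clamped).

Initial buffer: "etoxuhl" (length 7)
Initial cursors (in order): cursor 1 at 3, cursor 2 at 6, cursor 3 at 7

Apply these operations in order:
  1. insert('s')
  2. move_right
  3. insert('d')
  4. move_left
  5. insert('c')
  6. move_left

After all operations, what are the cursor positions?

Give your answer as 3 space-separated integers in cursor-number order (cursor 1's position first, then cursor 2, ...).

Answer: 5 11 14

Derivation:
After op 1 (insert('s')): buffer="etosxuhsls" (len 10), cursors c1@4 c2@8 c3@10, authorship ...1...2.3
After op 2 (move_right): buffer="etosxuhsls" (len 10), cursors c1@5 c2@9 c3@10, authorship ...1...2.3
After op 3 (insert('d')): buffer="etosxduhsldsd" (len 13), cursors c1@6 c2@11 c3@13, authorship ...1.1..2.233
After op 4 (move_left): buffer="etosxduhsldsd" (len 13), cursors c1@5 c2@10 c3@12, authorship ...1.1..2.233
After op 5 (insert('c')): buffer="etosxcduhslcdscd" (len 16), cursors c1@6 c2@12 c3@15, authorship ...1.11..2.22333
After op 6 (move_left): buffer="etosxcduhslcdscd" (len 16), cursors c1@5 c2@11 c3@14, authorship ...1.11..2.22333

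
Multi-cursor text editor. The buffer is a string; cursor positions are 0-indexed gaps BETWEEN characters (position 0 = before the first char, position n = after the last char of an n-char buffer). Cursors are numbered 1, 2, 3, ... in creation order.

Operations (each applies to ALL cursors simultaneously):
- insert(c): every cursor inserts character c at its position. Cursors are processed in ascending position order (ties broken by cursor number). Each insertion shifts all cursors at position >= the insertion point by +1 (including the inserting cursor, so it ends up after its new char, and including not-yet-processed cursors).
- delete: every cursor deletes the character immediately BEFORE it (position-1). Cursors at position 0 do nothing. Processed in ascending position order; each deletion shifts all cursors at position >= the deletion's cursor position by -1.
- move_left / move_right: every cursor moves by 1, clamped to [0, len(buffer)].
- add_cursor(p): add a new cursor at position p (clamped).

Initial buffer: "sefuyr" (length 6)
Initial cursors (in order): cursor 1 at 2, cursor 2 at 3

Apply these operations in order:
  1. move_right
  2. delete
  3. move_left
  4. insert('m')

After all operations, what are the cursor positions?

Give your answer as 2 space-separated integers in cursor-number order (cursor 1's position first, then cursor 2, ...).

After op 1 (move_right): buffer="sefuyr" (len 6), cursors c1@3 c2@4, authorship ......
After op 2 (delete): buffer="seyr" (len 4), cursors c1@2 c2@2, authorship ....
After op 3 (move_left): buffer="seyr" (len 4), cursors c1@1 c2@1, authorship ....
After op 4 (insert('m')): buffer="smmeyr" (len 6), cursors c1@3 c2@3, authorship .12...

Answer: 3 3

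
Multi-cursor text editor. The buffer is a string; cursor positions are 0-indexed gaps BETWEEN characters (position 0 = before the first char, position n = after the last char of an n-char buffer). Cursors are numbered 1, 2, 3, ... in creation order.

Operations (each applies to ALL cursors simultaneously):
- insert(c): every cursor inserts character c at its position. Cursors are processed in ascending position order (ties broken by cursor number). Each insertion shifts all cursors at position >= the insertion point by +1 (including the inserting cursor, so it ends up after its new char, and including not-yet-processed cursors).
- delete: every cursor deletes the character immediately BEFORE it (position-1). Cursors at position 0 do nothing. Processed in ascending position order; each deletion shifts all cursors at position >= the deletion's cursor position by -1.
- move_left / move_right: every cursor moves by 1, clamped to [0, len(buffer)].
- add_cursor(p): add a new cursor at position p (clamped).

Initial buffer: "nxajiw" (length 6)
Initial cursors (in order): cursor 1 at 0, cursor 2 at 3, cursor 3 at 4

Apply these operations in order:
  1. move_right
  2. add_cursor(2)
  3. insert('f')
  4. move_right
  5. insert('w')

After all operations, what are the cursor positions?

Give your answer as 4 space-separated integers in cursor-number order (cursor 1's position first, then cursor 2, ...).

Answer: 4 11 14 7

Derivation:
After op 1 (move_right): buffer="nxajiw" (len 6), cursors c1@1 c2@4 c3@5, authorship ......
After op 2 (add_cursor(2)): buffer="nxajiw" (len 6), cursors c1@1 c4@2 c2@4 c3@5, authorship ......
After op 3 (insert('f')): buffer="nfxfajfifw" (len 10), cursors c1@2 c4@4 c2@7 c3@9, authorship .1.4..2.3.
After op 4 (move_right): buffer="nfxfajfifw" (len 10), cursors c1@3 c4@5 c2@8 c3@10, authorship .1.4..2.3.
After op 5 (insert('w')): buffer="nfxwfawjfiwfww" (len 14), cursors c1@4 c4@7 c2@11 c3@14, authorship .1.14.4.2.23.3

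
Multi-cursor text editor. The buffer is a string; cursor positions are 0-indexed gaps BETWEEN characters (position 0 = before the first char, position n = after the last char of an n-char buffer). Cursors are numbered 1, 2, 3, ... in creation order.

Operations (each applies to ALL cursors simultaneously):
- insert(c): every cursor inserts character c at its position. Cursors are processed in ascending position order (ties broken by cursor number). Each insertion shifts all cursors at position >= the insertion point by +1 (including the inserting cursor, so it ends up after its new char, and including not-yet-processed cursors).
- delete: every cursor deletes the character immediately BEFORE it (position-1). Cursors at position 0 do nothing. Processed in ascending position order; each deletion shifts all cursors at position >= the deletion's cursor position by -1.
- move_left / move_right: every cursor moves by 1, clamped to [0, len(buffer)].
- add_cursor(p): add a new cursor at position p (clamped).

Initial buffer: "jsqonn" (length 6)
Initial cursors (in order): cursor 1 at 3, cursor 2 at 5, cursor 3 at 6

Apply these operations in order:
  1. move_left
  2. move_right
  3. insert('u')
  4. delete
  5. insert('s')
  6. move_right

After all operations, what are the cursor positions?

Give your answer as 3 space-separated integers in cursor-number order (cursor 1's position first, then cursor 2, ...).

After op 1 (move_left): buffer="jsqonn" (len 6), cursors c1@2 c2@4 c3@5, authorship ......
After op 2 (move_right): buffer="jsqonn" (len 6), cursors c1@3 c2@5 c3@6, authorship ......
After op 3 (insert('u')): buffer="jsquonunu" (len 9), cursors c1@4 c2@7 c3@9, authorship ...1..2.3
After op 4 (delete): buffer="jsqonn" (len 6), cursors c1@3 c2@5 c3@6, authorship ......
After op 5 (insert('s')): buffer="jsqsonsns" (len 9), cursors c1@4 c2@7 c3@9, authorship ...1..2.3
After op 6 (move_right): buffer="jsqsonsns" (len 9), cursors c1@5 c2@8 c3@9, authorship ...1..2.3

Answer: 5 8 9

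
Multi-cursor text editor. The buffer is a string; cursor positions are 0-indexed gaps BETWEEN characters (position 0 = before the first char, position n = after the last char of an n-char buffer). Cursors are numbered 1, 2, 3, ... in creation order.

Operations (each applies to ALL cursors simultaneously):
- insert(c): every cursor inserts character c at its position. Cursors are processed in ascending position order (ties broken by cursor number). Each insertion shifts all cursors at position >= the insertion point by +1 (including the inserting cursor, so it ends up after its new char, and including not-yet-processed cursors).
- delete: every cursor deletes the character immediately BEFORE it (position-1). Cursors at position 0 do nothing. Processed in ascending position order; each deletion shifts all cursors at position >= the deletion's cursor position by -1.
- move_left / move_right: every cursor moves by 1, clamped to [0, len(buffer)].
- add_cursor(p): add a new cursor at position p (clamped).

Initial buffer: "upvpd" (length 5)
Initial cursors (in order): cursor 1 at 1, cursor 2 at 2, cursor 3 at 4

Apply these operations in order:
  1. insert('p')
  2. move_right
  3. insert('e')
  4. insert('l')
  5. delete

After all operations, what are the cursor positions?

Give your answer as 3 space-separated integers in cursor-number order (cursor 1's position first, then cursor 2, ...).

After op 1 (insert('p')): buffer="upppvppd" (len 8), cursors c1@2 c2@4 c3@7, authorship .1.2..3.
After op 2 (move_right): buffer="upppvppd" (len 8), cursors c1@3 c2@5 c3@8, authorship .1.2..3.
After op 3 (insert('e')): buffer="uppepveppde" (len 11), cursors c1@4 c2@7 c3@11, authorship .1.12.2.3.3
After op 4 (insert('l')): buffer="uppelpvelppdel" (len 14), cursors c1@5 c2@9 c3@14, authorship .1.112.22.3.33
After op 5 (delete): buffer="uppepveppde" (len 11), cursors c1@4 c2@7 c3@11, authorship .1.12.2.3.3

Answer: 4 7 11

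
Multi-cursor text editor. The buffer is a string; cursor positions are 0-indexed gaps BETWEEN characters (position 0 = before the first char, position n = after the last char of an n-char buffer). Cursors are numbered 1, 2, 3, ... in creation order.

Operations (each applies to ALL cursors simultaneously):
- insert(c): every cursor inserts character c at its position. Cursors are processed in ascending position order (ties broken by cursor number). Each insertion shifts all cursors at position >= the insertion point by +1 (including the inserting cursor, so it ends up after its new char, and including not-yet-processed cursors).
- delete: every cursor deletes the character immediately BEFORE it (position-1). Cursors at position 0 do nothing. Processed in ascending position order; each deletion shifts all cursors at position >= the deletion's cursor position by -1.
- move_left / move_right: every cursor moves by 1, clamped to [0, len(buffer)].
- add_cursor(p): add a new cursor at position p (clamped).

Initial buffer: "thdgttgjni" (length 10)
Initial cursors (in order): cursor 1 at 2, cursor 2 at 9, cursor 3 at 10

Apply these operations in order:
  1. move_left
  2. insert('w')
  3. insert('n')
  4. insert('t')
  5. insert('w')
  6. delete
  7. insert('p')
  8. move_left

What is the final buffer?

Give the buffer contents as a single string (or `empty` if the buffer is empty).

After op 1 (move_left): buffer="thdgttgjni" (len 10), cursors c1@1 c2@8 c3@9, authorship ..........
After op 2 (insert('w')): buffer="twhdgttgjwnwi" (len 13), cursors c1@2 c2@10 c3@12, authorship .1.......2.3.
After op 3 (insert('n')): buffer="twnhdgttgjwnnwni" (len 16), cursors c1@3 c2@12 c3@15, authorship .11.......22.33.
After op 4 (insert('t')): buffer="twnthdgttgjwntnwnti" (len 19), cursors c1@4 c2@14 c3@18, authorship .111.......222.333.
After op 5 (insert('w')): buffer="twntwhdgttgjwntwnwntwi" (len 22), cursors c1@5 c2@16 c3@21, authorship .1111.......2222.3333.
After op 6 (delete): buffer="twnthdgttgjwntnwnti" (len 19), cursors c1@4 c2@14 c3@18, authorship .111.......222.333.
After op 7 (insert('p')): buffer="twntphdgttgjwntpnwntpi" (len 22), cursors c1@5 c2@16 c3@21, authorship .1111.......2222.3333.
After op 8 (move_left): buffer="twntphdgttgjwntpnwntpi" (len 22), cursors c1@4 c2@15 c3@20, authorship .1111.......2222.3333.

Answer: twntphdgttgjwntpnwntpi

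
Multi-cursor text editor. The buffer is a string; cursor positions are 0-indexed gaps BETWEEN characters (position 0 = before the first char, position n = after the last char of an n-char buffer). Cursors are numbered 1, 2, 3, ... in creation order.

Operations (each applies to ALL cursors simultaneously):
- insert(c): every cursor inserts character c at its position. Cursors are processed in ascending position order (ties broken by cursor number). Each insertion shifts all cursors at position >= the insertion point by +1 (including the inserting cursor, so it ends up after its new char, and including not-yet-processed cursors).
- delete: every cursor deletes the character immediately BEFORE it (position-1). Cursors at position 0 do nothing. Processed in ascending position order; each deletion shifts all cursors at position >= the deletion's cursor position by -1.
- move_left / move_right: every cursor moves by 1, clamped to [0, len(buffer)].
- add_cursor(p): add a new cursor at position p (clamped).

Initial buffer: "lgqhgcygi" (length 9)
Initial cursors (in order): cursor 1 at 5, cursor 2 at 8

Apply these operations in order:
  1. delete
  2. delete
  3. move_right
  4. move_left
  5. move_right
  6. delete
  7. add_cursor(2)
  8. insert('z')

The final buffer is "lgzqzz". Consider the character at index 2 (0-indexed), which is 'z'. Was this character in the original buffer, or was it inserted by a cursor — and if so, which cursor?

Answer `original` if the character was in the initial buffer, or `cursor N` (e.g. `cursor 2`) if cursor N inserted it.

Answer: cursor 3

Derivation:
After op 1 (delete): buffer="lgqhcyi" (len 7), cursors c1@4 c2@6, authorship .......
After op 2 (delete): buffer="lgqci" (len 5), cursors c1@3 c2@4, authorship .....
After op 3 (move_right): buffer="lgqci" (len 5), cursors c1@4 c2@5, authorship .....
After op 4 (move_left): buffer="lgqci" (len 5), cursors c1@3 c2@4, authorship .....
After op 5 (move_right): buffer="lgqci" (len 5), cursors c1@4 c2@5, authorship .....
After op 6 (delete): buffer="lgq" (len 3), cursors c1@3 c2@3, authorship ...
After op 7 (add_cursor(2)): buffer="lgq" (len 3), cursors c3@2 c1@3 c2@3, authorship ...
After op 8 (insert('z')): buffer="lgzqzz" (len 6), cursors c3@3 c1@6 c2@6, authorship ..3.12
Authorship (.=original, N=cursor N): . . 3 . 1 2
Index 2: author = 3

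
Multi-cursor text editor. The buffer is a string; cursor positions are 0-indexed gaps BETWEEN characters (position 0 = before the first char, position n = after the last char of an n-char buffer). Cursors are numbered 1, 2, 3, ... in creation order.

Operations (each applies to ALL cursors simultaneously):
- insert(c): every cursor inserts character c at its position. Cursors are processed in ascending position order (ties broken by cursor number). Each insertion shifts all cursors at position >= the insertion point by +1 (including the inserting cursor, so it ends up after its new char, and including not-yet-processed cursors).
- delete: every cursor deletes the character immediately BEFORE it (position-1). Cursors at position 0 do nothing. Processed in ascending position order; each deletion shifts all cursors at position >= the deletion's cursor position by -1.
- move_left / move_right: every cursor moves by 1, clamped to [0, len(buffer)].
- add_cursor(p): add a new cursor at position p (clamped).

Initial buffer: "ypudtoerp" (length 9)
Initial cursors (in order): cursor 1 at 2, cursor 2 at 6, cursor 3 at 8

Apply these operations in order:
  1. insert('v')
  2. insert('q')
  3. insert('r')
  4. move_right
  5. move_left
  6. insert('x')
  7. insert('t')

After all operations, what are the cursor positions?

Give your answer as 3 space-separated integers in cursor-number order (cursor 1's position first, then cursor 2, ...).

Answer: 7 16 23

Derivation:
After op 1 (insert('v')): buffer="ypvudtovervp" (len 12), cursors c1@3 c2@8 c3@11, authorship ..1....2..3.
After op 2 (insert('q')): buffer="ypvqudtovqervqp" (len 15), cursors c1@4 c2@10 c3@14, authorship ..11....22..33.
After op 3 (insert('r')): buffer="ypvqrudtovqrervqrp" (len 18), cursors c1@5 c2@12 c3@17, authorship ..111....222..333.
After op 4 (move_right): buffer="ypvqrudtovqrervqrp" (len 18), cursors c1@6 c2@13 c3@18, authorship ..111....222..333.
After op 5 (move_left): buffer="ypvqrudtovqrervqrp" (len 18), cursors c1@5 c2@12 c3@17, authorship ..111....222..333.
After op 6 (insert('x')): buffer="ypvqrxudtovqrxervqrxp" (len 21), cursors c1@6 c2@14 c3@20, authorship ..1111....2222..3333.
After op 7 (insert('t')): buffer="ypvqrxtudtovqrxtervqrxtp" (len 24), cursors c1@7 c2@16 c3@23, authorship ..11111....22222..33333.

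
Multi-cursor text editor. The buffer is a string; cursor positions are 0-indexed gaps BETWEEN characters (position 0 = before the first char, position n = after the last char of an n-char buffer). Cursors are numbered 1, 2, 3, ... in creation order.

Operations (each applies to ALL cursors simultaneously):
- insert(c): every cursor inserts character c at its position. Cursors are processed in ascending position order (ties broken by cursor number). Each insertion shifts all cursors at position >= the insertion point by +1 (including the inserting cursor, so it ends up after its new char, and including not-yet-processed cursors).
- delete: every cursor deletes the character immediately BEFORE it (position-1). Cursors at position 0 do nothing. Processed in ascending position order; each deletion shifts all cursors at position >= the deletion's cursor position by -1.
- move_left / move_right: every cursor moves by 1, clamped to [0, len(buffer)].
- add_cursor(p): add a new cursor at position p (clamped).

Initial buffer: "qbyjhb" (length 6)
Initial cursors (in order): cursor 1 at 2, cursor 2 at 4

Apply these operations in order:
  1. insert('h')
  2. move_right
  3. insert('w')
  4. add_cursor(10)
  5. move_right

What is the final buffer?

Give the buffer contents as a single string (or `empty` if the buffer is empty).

Answer: qbhywjhhwb

Derivation:
After op 1 (insert('h')): buffer="qbhyjhhb" (len 8), cursors c1@3 c2@6, authorship ..1..2..
After op 2 (move_right): buffer="qbhyjhhb" (len 8), cursors c1@4 c2@7, authorship ..1..2..
After op 3 (insert('w')): buffer="qbhywjhhwb" (len 10), cursors c1@5 c2@9, authorship ..1.1.2.2.
After op 4 (add_cursor(10)): buffer="qbhywjhhwb" (len 10), cursors c1@5 c2@9 c3@10, authorship ..1.1.2.2.
After op 5 (move_right): buffer="qbhywjhhwb" (len 10), cursors c1@6 c2@10 c3@10, authorship ..1.1.2.2.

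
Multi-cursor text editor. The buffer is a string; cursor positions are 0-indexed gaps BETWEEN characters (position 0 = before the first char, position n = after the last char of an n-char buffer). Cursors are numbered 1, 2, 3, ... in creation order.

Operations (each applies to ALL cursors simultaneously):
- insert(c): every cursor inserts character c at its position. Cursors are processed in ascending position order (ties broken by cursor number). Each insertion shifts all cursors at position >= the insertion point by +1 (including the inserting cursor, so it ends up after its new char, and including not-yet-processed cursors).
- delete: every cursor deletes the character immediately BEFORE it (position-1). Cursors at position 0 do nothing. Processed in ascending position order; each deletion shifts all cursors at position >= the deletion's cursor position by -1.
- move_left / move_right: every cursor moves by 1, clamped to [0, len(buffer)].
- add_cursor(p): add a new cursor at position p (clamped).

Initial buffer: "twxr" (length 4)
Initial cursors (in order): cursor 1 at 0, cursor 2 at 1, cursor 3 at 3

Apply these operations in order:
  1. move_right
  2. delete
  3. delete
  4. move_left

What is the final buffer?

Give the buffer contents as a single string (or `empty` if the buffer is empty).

Answer: empty

Derivation:
After op 1 (move_right): buffer="twxr" (len 4), cursors c1@1 c2@2 c3@4, authorship ....
After op 2 (delete): buffer="x" (len 1), cursors c1@0 c2@0 c3@1, authorship .
After op 3 (delete): buffer="" (len 0), cursors c1@0 c2@0 c3@0, authorship 
After op 4 (move_left): buffer="" (len 0), cursors c1@0 c2@0 c3@0, authorship 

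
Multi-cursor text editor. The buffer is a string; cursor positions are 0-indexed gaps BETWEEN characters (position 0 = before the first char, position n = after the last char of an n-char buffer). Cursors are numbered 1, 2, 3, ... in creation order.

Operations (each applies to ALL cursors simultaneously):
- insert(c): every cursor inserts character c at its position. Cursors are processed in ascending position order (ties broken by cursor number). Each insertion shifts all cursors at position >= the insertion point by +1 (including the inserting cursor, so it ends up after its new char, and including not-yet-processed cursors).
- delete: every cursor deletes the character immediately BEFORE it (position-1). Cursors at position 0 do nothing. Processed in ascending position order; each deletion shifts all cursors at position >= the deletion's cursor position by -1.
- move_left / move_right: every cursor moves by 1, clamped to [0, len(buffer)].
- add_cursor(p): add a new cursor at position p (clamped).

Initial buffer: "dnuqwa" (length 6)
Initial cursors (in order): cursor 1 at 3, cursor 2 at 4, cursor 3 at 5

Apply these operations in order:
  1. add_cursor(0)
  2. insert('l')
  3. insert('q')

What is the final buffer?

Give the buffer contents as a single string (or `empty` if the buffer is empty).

Answer: lqdnulqqlqwlqa

Derivation:
After op 1 (add_cursor(0)): buffer="dnuqwa" (len 6), cursors c4@0 c1@3 c2@4 c3@5, authorship ......
After op 2 (insert('l')): buffer="ldnulqlwla" (len 10), cursors c4@1 c1@5 c2@7 c3@9, authorship 4...1.2.3.
After op 3 (insert('q')): buffer="lqdnulqqlqwlqa" (len 14), cursors c4@2 c1@7 c2@10 c3@13, authorship 44...11.22.33.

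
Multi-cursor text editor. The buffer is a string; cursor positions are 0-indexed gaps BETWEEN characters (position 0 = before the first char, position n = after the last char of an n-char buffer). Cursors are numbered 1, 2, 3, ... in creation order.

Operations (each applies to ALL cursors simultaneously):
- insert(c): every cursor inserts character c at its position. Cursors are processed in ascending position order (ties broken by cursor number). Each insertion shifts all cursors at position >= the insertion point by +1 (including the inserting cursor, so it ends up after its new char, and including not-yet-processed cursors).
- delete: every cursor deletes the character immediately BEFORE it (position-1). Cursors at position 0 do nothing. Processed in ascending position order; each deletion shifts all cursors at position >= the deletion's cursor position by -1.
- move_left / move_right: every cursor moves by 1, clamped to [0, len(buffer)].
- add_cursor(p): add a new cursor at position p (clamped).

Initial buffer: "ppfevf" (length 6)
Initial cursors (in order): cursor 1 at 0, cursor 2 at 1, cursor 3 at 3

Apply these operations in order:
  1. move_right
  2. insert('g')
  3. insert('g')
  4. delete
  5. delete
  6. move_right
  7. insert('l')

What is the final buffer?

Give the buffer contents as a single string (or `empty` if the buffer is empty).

After op 1 (move_right): buffer="ppfevf" (len 6), cursors c1@1 c2@2 c3@4, authorship ......
After op 2 (insert('g')): buffer="pgpgfegvf" (len 9), cursors c1@2 c2@4 c3@7, authorship .1.2..3..
After op 3 (insert('g')): buffer="pggpggfeggvf" (len 12), cursors c1@3 c2@6 c3@10, authorship .11.22..33..
After op 4 (delete): buffer="pgpgfegvf" (len 9), cursors c1@2 c2@4 c3@7, authorship .1.2..3..
After op 5 (delete): buffer="ppfevf" (len 6), cursors c1@1 c2@2 c3@4, authorship ......
After op 6 (move_right): buffer="ppfevf" (len 6), cursors c1@2 c2@3 c3@5, authorship ......
After op 7 (insert('l')): buffer="pplflevlf" (len 9), cursors c1@3 c2@5 c3@8, authorship ..1.2..3.

Answer: pplflevlf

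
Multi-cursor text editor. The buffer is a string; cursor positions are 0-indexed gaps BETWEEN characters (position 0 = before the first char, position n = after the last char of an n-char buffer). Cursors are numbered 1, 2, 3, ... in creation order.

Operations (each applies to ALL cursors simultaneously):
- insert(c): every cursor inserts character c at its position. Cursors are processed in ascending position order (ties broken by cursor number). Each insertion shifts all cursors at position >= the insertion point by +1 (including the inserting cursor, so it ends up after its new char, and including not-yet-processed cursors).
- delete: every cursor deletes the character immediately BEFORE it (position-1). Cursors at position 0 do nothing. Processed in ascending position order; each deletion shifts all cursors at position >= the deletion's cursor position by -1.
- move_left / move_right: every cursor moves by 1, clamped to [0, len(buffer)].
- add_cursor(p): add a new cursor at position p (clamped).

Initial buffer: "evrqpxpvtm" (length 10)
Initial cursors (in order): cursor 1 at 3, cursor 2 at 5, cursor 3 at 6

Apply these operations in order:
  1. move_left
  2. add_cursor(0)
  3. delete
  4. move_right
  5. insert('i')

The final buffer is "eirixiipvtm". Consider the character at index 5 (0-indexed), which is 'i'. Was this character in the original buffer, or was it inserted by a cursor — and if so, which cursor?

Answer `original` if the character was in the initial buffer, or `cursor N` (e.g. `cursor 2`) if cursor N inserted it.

After op 1 (move_left): buffer="evrqpxpvtm" (len 10), cursors c1@2 c2@4 c3@5, authorship ..........
After op 2 (add_cursor(0)): buffer="evrqpxpvtm" (len 10), cursors c4@0 c1@2 c2@4 c3@5, authorship ..........
After op 3 (delete): buffer="erxpvtm" (len 7), cursors c4@0 c1@1 c2@2 c3@2, authorship .......
After op 4 (move_right): buffer="erxpvtm" (len 7), cursors c4@1 c1@2 c2@3 c3@3, authorship .......
After op 5 (insert('i')): buffer="eirixiipvtm" (len 11), cursors c4@2 c1@4 c2@7 c3@7, authorship .4.1.23....
Authorship (.=original, N=cursor N): . 4 . 1 . 2 3 . . . .
Index 5: author = 2

Answer: cursor 2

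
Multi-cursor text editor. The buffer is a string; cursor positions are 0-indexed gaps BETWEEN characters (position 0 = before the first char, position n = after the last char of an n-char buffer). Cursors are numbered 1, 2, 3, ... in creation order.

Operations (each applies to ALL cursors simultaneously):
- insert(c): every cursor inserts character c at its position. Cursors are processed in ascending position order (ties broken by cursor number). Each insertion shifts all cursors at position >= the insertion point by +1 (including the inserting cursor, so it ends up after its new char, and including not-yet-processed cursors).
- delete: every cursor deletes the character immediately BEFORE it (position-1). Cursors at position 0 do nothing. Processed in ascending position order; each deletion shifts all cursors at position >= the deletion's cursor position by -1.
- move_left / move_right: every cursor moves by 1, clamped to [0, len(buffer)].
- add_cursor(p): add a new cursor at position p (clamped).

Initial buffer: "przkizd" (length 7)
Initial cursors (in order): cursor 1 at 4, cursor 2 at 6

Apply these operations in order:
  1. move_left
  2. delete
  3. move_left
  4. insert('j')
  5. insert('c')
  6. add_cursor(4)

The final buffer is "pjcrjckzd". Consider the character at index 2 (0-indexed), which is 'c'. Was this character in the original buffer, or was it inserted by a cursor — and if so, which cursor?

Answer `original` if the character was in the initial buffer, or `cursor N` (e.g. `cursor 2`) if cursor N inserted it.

After op 1 (move_left): buffer="przkizd" (len 7), cursors c1@3 c2@5, authorship .......
After op 2 (delete): buffer="prkzd" (len 5), cursors c1@2 c2@3, authorship .....
After op 3 (move_left): buffer="prkzd" (len 5), cursors c1@1 c2@2, authorship .....
After op 4 (insert('j')): buffer="pjrjkzd" (len 7), cursors c1@2 c2@4, authorship .1.2...
After op 5 (insert('c')): buffer="pjcrjckzd" (len 9), cursors c1@3 c2@6, authorship .11.22...
After op 6 (add_cursor(4)): buffer="pjcrjckzd" (len 9), cursors c1@3 c3@4 c2@6, authorship .11.22...
Authorship (.=original, N=cursor N): . 1 1 . 2 2 . . .
Index 2: author = 1

Answer: cursor 1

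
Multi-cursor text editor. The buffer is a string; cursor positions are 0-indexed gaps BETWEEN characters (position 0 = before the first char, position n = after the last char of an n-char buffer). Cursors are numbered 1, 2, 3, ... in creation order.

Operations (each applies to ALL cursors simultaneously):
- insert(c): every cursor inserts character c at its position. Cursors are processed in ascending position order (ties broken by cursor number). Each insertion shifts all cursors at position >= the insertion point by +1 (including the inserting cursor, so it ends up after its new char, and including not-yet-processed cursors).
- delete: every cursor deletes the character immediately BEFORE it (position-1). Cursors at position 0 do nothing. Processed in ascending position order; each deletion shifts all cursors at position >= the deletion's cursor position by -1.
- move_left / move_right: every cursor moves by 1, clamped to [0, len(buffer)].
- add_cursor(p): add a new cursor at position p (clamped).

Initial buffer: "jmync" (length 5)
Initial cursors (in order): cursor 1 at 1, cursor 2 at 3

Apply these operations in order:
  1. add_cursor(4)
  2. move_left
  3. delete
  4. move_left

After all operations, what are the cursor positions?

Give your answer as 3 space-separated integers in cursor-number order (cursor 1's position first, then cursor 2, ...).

After op 1 (add_cursor(4)): buffer="jmync" (len 5), cursors c1@1 c2@3 c3@4, authorship .....
After op 2 (move_left): buffer="jmync" (len 5), cursors c1@0 c2@2 c3@3, authorship .....
After op 3 (delete): buffer="jnc" (len 3), cursors c1@0 c2@1 c3@1, authorship ...
After op 4 (move_left): buffer="jnc" (len 3), cursors c1@0 c2@0 c3@0, authorship ...

Answer: 0 0 0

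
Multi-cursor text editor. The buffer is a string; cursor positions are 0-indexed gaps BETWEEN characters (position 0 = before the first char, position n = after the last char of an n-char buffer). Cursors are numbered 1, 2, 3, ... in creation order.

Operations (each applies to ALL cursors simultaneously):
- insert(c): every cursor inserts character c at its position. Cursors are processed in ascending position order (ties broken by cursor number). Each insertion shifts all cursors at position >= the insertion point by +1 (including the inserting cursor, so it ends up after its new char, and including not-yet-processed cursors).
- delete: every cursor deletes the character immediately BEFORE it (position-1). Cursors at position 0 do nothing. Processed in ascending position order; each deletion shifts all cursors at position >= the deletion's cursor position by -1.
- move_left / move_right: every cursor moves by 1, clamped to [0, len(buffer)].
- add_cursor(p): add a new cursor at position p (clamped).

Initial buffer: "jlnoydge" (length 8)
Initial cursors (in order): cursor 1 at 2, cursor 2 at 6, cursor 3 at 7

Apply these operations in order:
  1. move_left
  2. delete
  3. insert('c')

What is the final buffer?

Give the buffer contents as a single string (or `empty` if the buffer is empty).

Answer: clnoccge

Derivation:
After op 1 (move_left): buffer="jlnoydge" (len 8), cursors c1@1 c2@5 c3@6, authorship ........
After op 2 (delete): buffer="lnoge" (len 5), cursors c1@0 c2@3 c3@3, authorship .....
After op 3 (insert('c')): buffer="clnoccge" (len 8), cursors c1@1 c2@6 c3@6, authorship 1...23..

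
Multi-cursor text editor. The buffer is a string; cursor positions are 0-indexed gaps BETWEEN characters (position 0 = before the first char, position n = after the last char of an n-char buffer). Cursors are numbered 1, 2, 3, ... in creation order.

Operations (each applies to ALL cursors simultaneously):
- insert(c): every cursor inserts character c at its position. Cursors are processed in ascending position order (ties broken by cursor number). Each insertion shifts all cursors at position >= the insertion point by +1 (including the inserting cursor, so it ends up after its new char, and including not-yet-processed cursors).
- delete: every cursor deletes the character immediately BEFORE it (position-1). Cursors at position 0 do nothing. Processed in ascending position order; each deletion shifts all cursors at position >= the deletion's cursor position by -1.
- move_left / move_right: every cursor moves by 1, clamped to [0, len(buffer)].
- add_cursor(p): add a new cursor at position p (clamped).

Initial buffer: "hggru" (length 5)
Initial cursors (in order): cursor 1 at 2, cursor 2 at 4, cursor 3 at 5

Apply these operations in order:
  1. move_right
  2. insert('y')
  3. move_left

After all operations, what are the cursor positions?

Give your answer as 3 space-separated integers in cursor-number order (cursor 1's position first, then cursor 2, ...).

After op 1 (move_right): buffer="hggru" (len 5), cursors c1@3 c2@5 c3@5, authorship .....
After op 2 (insert('y')): buffer="hggyruyy" (len 8), cursors c1@4 c2@8 c3@8, authorship ...1..23
After op 3 (move_left): buffer="hggyruyy" (len 8), cursors c1@3 c2@7 c3@7, authorship ...1..23

Answer: 3 7 7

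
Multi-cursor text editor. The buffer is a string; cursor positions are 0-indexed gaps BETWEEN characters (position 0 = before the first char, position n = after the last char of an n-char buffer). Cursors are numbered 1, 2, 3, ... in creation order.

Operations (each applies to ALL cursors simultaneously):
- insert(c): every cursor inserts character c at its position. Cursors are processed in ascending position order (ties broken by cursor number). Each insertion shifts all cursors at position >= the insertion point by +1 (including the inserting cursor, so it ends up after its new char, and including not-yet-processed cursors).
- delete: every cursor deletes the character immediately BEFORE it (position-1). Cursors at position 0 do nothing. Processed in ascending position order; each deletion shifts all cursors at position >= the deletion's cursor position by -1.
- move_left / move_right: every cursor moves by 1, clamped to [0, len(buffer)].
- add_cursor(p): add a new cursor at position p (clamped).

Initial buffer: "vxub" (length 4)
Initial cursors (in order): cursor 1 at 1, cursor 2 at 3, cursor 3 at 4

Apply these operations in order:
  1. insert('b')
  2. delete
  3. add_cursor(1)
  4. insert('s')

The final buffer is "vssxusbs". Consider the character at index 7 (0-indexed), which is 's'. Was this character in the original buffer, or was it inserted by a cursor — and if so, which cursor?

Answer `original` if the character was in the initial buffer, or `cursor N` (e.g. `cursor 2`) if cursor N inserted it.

Answer: cursor 3

Derivation:
After op 1 (insert('b')): buffer="vbxubbb" (len 7), cursors c1@2 c2@5 c3@7, authorship .1..2.3
After op 2 (delete): buffer="vxub" (len 4), cursors c1@1 c2@3 c3@4, authorship ....
After op 3 (add_cursor(1)): buffer="vxub" (len 4), cursors c1@1 c4@1 c2@3 c3@4, authorship ....
After op 4 (insert('s')): buffer="vssxusbs" (len 8), cursors c1@3 c4@3 c2@6 c3@8, authorship .14..2.3
Authorship (.=original, N=cursor N): . 1 4 . . 2 . 3
Index 7: author = 3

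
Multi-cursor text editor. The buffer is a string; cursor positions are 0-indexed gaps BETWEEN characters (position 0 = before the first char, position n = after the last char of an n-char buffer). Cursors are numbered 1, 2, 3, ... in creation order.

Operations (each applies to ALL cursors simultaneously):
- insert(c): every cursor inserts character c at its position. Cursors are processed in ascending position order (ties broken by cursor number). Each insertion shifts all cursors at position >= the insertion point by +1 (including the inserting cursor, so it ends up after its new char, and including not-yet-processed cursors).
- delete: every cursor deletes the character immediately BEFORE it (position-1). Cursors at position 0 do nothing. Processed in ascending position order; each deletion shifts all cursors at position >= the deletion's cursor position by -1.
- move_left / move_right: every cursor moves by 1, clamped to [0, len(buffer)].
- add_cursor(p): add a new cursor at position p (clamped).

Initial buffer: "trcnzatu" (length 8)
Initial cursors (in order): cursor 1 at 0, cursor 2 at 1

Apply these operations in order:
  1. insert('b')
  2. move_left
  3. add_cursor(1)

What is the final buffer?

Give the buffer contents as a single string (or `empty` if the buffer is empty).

After op 1 (insert('b')): buffer="btbrcnzatu" (len 10), cursors c1@1 c2@3, authorship 1.2.......
After op 2 (move_left): buffer="btbrcnzatu" (len 10), cursors c1@0 c2@2, authorship 1.2.......
After op 3 (add_cursor(1)): buffer="btbrcnzatu" (len 10), cursors c1@0 c3@1 c2@2, authorship 1.2.......

Answer: btbrcnzatu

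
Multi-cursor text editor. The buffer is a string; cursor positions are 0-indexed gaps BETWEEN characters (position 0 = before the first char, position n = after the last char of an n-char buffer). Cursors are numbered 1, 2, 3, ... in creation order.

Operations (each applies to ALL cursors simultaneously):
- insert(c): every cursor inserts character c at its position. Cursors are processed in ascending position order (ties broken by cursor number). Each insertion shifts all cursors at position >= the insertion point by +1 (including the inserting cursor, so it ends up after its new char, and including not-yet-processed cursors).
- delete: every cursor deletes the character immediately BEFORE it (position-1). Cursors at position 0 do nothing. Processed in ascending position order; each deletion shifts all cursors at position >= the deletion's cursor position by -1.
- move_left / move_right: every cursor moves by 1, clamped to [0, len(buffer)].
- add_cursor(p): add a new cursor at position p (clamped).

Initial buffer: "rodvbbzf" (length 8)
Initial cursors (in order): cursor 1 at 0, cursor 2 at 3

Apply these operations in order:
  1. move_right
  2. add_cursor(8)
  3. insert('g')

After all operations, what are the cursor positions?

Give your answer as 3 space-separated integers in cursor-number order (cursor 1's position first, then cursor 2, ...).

Answer: 2 6 11

Derivation:
After op 1 (move_right): buffer="rodvbbzf" (len 8), cursors c1@1 c2@4, authorship ........
After op 2 (add_cursor(8)): buffer="rodvbbzf" (len 8), cursors c1@1 c2@4 c3@8, authorship ........
After op 3 (insert('g')): buffer="rgodvgbbzfg" (len 11), cursors c1@2 c2@6 c3@11, authorship .1...2....3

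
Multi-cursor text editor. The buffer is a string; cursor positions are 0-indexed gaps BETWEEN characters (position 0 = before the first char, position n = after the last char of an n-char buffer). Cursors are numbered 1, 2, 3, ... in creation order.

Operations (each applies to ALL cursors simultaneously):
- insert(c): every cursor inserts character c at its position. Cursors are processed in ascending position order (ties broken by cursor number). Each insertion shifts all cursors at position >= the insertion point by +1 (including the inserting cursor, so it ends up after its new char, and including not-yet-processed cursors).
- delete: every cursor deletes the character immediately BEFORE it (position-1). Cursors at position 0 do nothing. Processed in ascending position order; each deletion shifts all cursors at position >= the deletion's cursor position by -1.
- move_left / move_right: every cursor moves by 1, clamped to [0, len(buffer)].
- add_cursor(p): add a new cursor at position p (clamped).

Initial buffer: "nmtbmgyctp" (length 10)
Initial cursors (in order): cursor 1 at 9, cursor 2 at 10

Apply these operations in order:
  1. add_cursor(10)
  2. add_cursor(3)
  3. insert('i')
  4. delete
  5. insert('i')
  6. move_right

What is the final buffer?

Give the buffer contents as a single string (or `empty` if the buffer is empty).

After op 1 (add_cursor(10)): buffer="nmtbmgyctp" (len 10), cursors c1@9 c2@10 c3@10, authorship ..........
After op 2 (add_cursor(3)): buffer="nmtbmgyctp" (len 10), cursors c4@3 c1@9 c2@10 c3@10, authorship ..........
After op 3 (insert('i')): buffer="nmtibmgyctipii" (len 14), cursors c4@4 c1@11 c2@14 c3@14, authorship ...4......1.23
After op 4 (delete): buffer="nmtbmgyctp" (len 10), cursors c4@3 c1@9 c2@10 c3@10, authorship ..........
After op 5 (insert('i')): buffer="nmtibmgyctipii" (len 14), cursors c4@4 c1@11 c2@14 c3@14, authorship ...4......1.23
After op 6 (move_right): buffer="nmtibmgyctipii" (len 14), cursors c4@5 c1@12 c2@14 c3@14, authorship ...4......1.23

Answer: nmtibmgyctipii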